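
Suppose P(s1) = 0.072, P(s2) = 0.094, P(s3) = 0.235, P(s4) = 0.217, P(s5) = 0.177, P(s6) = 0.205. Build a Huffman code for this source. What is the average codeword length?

Repeatedly combine the two least-probable nodes; the expected code length is the sum of the merged weights.
merge 9/125 + 47/500 → 83/500
merge 83/500 + 177/1000 → 343/1000
merge 41/200 + 217/1000 → 211/500
merge 47/200 + 343/1000 → 289/500
merge 211/500 + 289/500 → 1
L = 83/500 + 343/1000 + 211/500 + 289/500 + 1 = 2509/1000 = 2.509 bits/symbol.

2.509 bits/symbol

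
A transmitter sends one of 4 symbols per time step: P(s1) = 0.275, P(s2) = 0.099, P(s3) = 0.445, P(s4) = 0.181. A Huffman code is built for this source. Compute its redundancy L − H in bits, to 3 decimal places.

0.026 bits

Entropy H = −Σ p log₂ p ≈ 1.8086 bits.
Huffman merges: 99/1000+181/1000→7/25; 11/40+7/25→111/200; 89/200+111/200→1. L = 367/200 ≈ 1.8350.
L − H = 1.8350 − 1.8086 = 0.026 bits.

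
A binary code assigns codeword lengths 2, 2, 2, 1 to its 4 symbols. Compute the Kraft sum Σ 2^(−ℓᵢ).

1.25

With common denominator 2^2 = 4: Σ 2^(−ℓᵢ) = 1/4 + 1/4 + 1/4 + 2/4 = 5/4 = 1.25.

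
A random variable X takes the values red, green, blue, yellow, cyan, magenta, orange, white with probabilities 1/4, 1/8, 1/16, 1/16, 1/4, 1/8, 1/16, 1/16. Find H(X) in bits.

Each probability is a power of 1/2, so log₂(1/p) is an integer.
H = Σ p·log₂(1/p) = 1/4·2 + 1/8·3 + 1/16·4 + 1/16·4 + 1/4·2 + 1/8·3 + 1/16·4 + 1/16·4 = 2.75 bits.

2.75 bits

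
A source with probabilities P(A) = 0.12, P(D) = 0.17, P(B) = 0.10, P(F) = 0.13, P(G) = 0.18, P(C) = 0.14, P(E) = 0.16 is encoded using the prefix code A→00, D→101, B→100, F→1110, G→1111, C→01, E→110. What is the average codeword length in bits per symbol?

3.05 bits/symbol

L̄ = Σ pᵢ·ℓᵢ = 0.12·2 + 0.17·3 + 0.10·3 + 0.13·4 + 0.18·4 + 0.14·2 + 0.16·3 = 3.05 bits/symbol.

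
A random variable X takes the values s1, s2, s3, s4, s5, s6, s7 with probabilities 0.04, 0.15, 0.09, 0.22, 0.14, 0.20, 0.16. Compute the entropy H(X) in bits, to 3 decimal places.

H = −Σ pᵢ log₂ pᵢ.
−0.04·log₂(0.04) = 0.1858
−0.15·log₂(0.15) = 0.4105
−0.09·log₂(0.09) = 0.3127
−0.22·log₂(0.22) = 0.4806
−0.14·log₂(0.14) = 0.3971
−0.20·log₂(0.20) = 0.4644
−0.16·log₂(0.16) = 0.4230
Sum ≈ 2.6740 → 2.674 bits.

2.674 bits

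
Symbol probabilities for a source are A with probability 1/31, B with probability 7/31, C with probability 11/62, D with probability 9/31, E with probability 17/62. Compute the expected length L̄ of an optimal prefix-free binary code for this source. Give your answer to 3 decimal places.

Repeatedly combine the two least-probable nodes; the expected code length is the sum of the merged weights.
merge 1/31 + 11/62 → 13/62
merge 13/62 + 7/31 → 27/62
merge 17/62 + 9/31 → 35/62
merge 27/62 + 35/62 → 1
L = 13/62 + 27/62 + 35/62 + 1 = 137/62 ≈ 2.210 bits/symbol.

2.210 bits/symbol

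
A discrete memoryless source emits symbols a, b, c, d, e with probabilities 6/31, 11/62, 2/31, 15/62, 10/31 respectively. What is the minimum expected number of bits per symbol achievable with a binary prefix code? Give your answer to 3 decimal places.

Repeatedly combine the two least-probable nodes; the expected code length is the sum of the merged weights.
merge 2/31 + 11/62 → 15/62
merge 6/31 + 15/62 → 27/62
merge 15/62 + 10/31 → 35/62
merge 27/62 + 35/62 → 1
L = 15/62 + 27/62 + 35/62 + 1 = 139/62 ≈ 2.242 bits/symbol.

2.242 bits/symbol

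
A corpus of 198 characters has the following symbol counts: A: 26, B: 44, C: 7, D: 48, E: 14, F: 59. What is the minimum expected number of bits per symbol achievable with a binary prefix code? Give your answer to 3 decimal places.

2.343 bits/symbol

Probabilities are the counts divided by 198.
Repeatedly combine the two least-probable nodes; the expected code length is the sum of the merged weights.
merge 7/198 + 7/99 → 7/66
merge 7/66 + 13/99 → 47/198
merge 2/9 + 47/198 → 91/198
merge 8/33 + 59/198 → 107/198
merge 91/198 + 107/198 → 1
L = 7/66 + 47/198 + 91/198 + 107/198 + 1 = 232/99 ≈ 2.343 bits/symbol.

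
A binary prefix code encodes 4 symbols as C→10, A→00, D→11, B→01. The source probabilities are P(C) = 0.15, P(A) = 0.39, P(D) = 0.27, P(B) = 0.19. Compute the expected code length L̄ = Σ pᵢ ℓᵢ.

2 bits/symbol

L̄ = Σ pᵢ·ℓᵢ = 0.15·2 + 0.39·2 + 0.27·2 + 0.19·2 = 2 bits/symbol.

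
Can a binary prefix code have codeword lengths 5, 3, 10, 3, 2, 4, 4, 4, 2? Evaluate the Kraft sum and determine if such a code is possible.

With common denominator 2^10 = 1024: Σ 2^(−ℓᵢ) = 32/1024 + 128/1024 + 1/1024 + 128/1024 + 256/1024 + 64/1024 + 64/1024 + 64/1024 + 256/1024 = 993/1024 = 0.9697265625.
Kraft's inequality requires Σ ≤ 1; here Σ = 0.9697265625 ≤ 1, so such a prefix code exists.

0.9697265625; yes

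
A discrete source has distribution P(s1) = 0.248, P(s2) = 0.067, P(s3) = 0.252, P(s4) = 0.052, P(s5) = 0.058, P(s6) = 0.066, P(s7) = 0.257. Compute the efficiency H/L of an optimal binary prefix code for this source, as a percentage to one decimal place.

99.9%

Entropy H = −Σ p log₂ p ≈ 2.4839 bits.
Huffman merges: 13/250+29/500→11/100; 33/500+67/1000→133/1000; 11/100+133/1000→243/1000; 243/1000+31/125→491/1000; 63/250+257/1000→509/1000; 491/1000+509/1000→1. L = 1243/500 ≈ 2.4860.
Efficiency = H/L = 2.4839/2.4860 = 99.9%.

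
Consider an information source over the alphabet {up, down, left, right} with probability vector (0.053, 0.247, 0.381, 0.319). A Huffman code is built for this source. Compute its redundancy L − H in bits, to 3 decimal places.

0.140 bits

Entropy H = −Σ p log₂ p ≈ 1.7791 bits.
Huffman merges: 53/1000+247/1000→3/10; 3/10+319/1000→619/1000; 381/1000+619/1000→1. L = 1919/1000 ≈ 1.9190.
L − H = 1.9190 − 1.7791 = 0.140 bits.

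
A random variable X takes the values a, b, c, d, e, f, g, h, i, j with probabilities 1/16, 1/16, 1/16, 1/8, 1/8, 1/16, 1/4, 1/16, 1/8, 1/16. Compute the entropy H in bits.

Each probability is a power of 1/2, so log₂(1/p) is an integer.
H = Σ p·log₂(1/p) = 1/16·4 + 1/16·4 + 1/16·4 + 1/8·3 + 1/8·3 + 1/16·4 + 1/4·2 + 1/16·4 + 1/8·3 + 1/16·4 = 3.125 bits.

3.125 bits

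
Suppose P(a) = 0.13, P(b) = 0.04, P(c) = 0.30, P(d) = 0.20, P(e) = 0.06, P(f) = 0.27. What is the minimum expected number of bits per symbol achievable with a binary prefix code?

2.33 bits/symbol

Repeatedly combine the two least-probable nodes; the expected code length is the sum of the merged weights.
merge 1/25 + 3/50 → 1/10
merge 1/10 + 13/100 → 23/100
merge 1/5 + 23/100 → 43/100
merge 27/100 + 3/10 → 57/100
merge 43/100 + 57/100 → 1
L = 1/10 + 23/100 + 43/100 + 57/100 + 1 = 233/100 = 2.33 bits/symbol.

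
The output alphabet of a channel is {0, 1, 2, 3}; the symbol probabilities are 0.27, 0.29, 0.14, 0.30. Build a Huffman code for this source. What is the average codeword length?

Repeatedly combine the two least-probable nodes; the expected code length is the sum of the merged weights.
merge 7/50 + 27/100 → 41/100
merge 29/100 + 3/10 → 59/100
merge 41/100 + 59/100 → 1
L = 41/100 + 59/100 + 1 = 2 bits/symbol.

2 bits/symbol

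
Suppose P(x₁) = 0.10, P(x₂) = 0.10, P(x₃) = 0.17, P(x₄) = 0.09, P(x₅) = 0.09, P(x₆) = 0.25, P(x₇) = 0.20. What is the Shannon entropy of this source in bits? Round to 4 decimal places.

2.6887 bits

H = −Σ pᵢ log₂ pᵢ.
−0.10·log₂(0.10) = 0.3322
−0.10·log₂(0.10) = 0.3322
−0.17·log₂(0.17) = 0.4346
−0.09·log₂(0.09) = 0.3127
−0.09·log₂(0.09) = 0.3127
−0.25·log₂(0.25) = 0.5000
−0.20·log₂(0.20) = 0.4644
Sum ≈ 2.6887 → 2.6887 bits.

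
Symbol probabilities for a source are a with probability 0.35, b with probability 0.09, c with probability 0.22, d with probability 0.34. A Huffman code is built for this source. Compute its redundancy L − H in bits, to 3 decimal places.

0.107 bits

Entropy H = −Σ p log₂ p ≈ 1.8525 bits.
Huffman merges: 9/100+11/50→31/100; 31/100+17/50→13/20; 7/20+13/20→1. L = 49/25 ≈ 1.9600.
L − H = 1.9600 − 1.8525 = 0.107 bits.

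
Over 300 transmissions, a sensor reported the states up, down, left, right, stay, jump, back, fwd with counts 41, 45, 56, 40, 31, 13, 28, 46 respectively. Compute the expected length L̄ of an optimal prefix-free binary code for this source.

2.95 bits/symbol

Probabilities are the counts divided by 300.
Repeatedly combine the two least-probable nodes; the expected code length is the sum of the merged weights.
merge 13/300 + 7/75 → 41/300
merge 31/300 + 2/15 → 71/300
merge 41/300 + 41/300 → 41/150
merge 3/20 + 23/150 → 91/300
merge 14/75 + 71/300 → 127/300
merge 41/150 + 91/300 → 173/300
merge 127/300 + 173/300 → 1
L = 41/300 + 71/300 + 41/150 + 91/300 + 127/300 + 173/300 + 1 = 59/20 = 2.95 bits/symbol.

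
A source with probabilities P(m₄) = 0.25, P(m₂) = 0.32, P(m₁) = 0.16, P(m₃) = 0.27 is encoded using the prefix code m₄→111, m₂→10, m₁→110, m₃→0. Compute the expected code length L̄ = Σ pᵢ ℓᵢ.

2.14 bits/symbol

L̄ = Σ pᵢ·ℓᵢ = 0.25·3 + 0.32·2 + 0.16·3 + 0.27·1 = 2.14 bits/symbol.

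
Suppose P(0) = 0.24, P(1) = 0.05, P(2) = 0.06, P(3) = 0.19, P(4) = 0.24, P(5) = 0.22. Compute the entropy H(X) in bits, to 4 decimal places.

2.3837 bits

H = −Σ pᵢ log₂ pᵢ.
−0.24·log₂(0.24) = 0.4941
−0.05·log₂(0.05) = 0.2161
−0.06·log₂(0.06) = 0.2435
−0.19·log₂(0.19) = 0.4552
−0.24·log₂(0.24) = 0.4941
−0.22·log₂(0.22) = 0.4806
Sum ≈ 2.3837 → 2.3837 bits.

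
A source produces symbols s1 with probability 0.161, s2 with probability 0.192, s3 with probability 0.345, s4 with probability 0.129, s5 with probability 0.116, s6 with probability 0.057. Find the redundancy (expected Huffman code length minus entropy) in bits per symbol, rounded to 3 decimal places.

0.075 bits

Entropy H = −Σ p log₂ p ≈ 2.3882 bits.
Huffman merges: 57/1000+29/250→173/1000; 129/1000+161/1000→29/100; 173/1000+24/125→73/200; 29/100+69/200→127/200; 73/200+127/200→1. L = 2463/1000 ≈ 2.4630.
L − H = 2.4630 − 2.3882 = 0.075 bits.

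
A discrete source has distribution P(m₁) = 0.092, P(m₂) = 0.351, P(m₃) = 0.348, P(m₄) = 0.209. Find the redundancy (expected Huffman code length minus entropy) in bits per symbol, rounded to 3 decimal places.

0.101 bits

Entropy H = −Σ p log₂ p ≈ 1.8488 bits.
Huffman merges: 23/250+209/1000→301/1000; 301/1000+87/250→649/1000; 351/1000+649/1000→1. L = 39/20 ≈ 1.9500.
L − H = 1.9500 − 1.8488 = 0.101 bits.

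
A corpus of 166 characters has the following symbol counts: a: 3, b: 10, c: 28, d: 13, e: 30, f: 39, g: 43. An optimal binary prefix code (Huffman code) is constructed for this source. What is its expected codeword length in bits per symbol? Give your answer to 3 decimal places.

2.560 bits/symbol

Probabilities are the counts divided by 166.
Repeatedly combine the two least-probable nodes; the expected code length is the sum of the merged weights.
merge 3/166 + 5/83 → 13/166
merge 13/166 + 13/166 → 13/83
merge 13/83 + 14/83 → 27/83
merge 15/83 + 39/166 → 69/166
merge 43/166 + 27/83 → 97/166
merge 69/166 + 97/166 → 1
L = 13/166 + 13/83 + 27/83 + 69/166 + 97/166 + 1 = 425/166 ≈ 2.560 bits/symbol.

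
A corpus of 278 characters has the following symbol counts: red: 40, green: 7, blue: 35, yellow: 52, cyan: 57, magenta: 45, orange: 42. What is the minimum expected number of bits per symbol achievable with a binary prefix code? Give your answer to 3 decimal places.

Probabilities are the counts divided by 278.
Repeatedly combine the two least-probable nodes; the expected code length is the sum of the merged weights.
merge 7/278 + 35/278 → 21/139
merge 20/139 + 21/139 → 41/139
merge 21/139 + 45/278 → 87/278
merge 26/139 + 57/278 → 109/278
merge 41/139 + 87/278 → 169/278
merge 109/278 + 169/278 → 1
L = 21/139 + 41/139 + 87/278 + 109/278 + 169/278 + 1 = 767/278 ≈ 2.759 bits/symbol.

2.759 bits/symbol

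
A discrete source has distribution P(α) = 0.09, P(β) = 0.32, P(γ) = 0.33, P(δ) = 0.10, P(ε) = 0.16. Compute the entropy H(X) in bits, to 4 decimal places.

H = −Σ pᵢ log₂ pᵢ.
−0.09·log₂(0.09) = 0.3127
−0.32·log₂(0.32) = 0.5260
−0.33·log₂(0.33) = 0.5278
−0.10·log₂(0.10) = 0.3322
−0.16·log₂(0.16) = 0.4230
Sum ≈ 2.1217 → 2.1217 bits.

2.1217 bits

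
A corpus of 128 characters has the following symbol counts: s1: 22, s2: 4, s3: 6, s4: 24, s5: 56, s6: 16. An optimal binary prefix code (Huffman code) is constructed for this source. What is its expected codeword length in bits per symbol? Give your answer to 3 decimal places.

Probabilities are the counts divided by 128.
Repeatedly combine the two least-probable nodes; the expected code length is the sum of the merged weights.
merge 1/32 + 3/64 → 5/64
merge 5/64 + 1/8 → 13/64
merge 11/64 + 3/16 → 23/64
merge 13/64 + 23/64 → 9/16
merge 7/16 + 9/16 → 1
L = 5/64 + 13/64 + 23/64 + 9/16 + 1 = 141/64 ≈ 2.203 bits/symbol.

2.203 bits/symbol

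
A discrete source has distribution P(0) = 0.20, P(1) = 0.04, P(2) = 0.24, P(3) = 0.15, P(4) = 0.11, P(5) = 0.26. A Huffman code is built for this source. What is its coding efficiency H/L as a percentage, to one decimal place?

98.4%

Entropy H = −Σ p log₂ p ≈ 2.4104 bits.
Huffman merges: 1/25+11/100→3/20; 3/20+3/20→3/10; 1/5+6/25→11/25; 13/50+3/10→14/25; 11/25+14/25→1. L = 49/20 ≈ 2.4500.
Efficiency = H/L = 2.4104/2.4500 = 98.4%.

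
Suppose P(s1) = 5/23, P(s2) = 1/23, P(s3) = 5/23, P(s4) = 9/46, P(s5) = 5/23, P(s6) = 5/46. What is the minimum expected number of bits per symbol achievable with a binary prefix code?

Repeatedly combine the two least-probable nodes; the expected code length is the sum of the merged weights.
merge 1/23 + 5/46 → 7/46
merge 7/46 + 9/46 → 8/23
merge 5/23 + 5/23 → 10/23
merge 5/23 + 8/23 → 13/23
merge 10/23 + 13/23 → 1
L = 7/46 + 8/23 + 10/23 + 13/23 + 1 = 5/2 = 2.5 bits/symbol.

2.5 bits/symbol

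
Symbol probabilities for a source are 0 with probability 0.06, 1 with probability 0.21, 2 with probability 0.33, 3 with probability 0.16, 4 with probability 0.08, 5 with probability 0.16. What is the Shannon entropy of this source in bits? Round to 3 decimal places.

2.382 bits

H = −Σ pᵢ log₂ pᵢ.
−0.06·log₂(0.06) = 0.2435
−0.21·log₂(0.21) = 0.4728
−0.33·log₂(0.33) = 0.5278
−0.16·log₂(0.16) = 0.4230
−0.08·log₂(0.08) = 0.2915
−0.16·log₂(0.16) = 0.4230
Sum ≈ 2.3817 → 2.382 bits.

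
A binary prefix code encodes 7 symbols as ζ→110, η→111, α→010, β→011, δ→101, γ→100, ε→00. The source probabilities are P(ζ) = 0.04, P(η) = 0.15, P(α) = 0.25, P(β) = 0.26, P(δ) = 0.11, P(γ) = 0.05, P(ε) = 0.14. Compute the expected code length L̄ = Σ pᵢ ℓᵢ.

L̄ = Σ pᵢ·ℓᵢ = 0.04·3 + 0.15·3 + 0.25·3 + 0.26·3 + 0.11·3 + 0.05·3 + 0.14·2 = 2.86 bits/symbol.

2.86 bits/symbol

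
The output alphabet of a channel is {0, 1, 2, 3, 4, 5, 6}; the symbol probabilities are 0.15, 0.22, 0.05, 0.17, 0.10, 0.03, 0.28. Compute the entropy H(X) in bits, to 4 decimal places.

H = −Σ pᵢ log₂ pᵢ.
−0.15·log₂(0.15) = 0.4105
−0.22·log₂(0.22) = 0.4806
−0.05·log₂(0.05) = 0.2161
−0.17·log₂(0.17) = 0.4346
−0.10·log₂(0.10) = 0.3322
−0.03·log₂(0.03) = 0.1518
−0.28·log₂(0.28) = 0.5142
Sum ≈ 2.5400 → 2.5400 bits.

2.5400 bits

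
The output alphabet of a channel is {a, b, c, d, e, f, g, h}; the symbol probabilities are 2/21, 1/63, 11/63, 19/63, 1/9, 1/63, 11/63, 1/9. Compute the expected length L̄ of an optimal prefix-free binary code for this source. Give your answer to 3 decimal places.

Repeatedly combine the two least-probable nodes; the expected code length is the sum of the merged weights.
merge 1/63 + 1/63 → 2/63
merge 2/63 + 2/21 → 8/63
merge 1/9 + 1/9 → 2/9
merge 8/63 + 11/63 → 19/63
merge 11/63 + 2/9 → 25/63
merge 19/63 + 19/63 → 38/63
merge 25/63 + 38/63 → 1
L = 2/63 + 8/63 + 2/9 + 19/63 + 25/63 + 38/63 + 1 = 169/63 ≈ 2.683 bits/symbol.

2.683 bits/symbol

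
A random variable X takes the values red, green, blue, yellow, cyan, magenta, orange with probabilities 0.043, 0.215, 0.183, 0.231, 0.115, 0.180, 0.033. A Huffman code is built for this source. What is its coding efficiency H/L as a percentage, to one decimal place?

Entropy H = −Σ p log₂ p ≈ 2.5752 bits.
Huffman merges: 33/1000+43/1000→19/250; 19/250+23/200→191/1000; 9/50+183/1000→363/1000; 191/1000+43/200→203/500; 231/1000+363/1000→297/500; 203/500+297/500→1. L = 263/100 ≈ 2.6300.
Efficiency = H/L = 2.5752/2.6300 = 97.9%.

97.9%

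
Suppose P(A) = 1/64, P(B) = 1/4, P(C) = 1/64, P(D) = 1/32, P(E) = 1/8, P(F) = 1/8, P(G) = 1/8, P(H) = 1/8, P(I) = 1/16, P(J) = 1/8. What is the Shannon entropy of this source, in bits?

Each probability is a power of 1/2, so log₂(1/p) is an integer.
H = Σ p·log₂(1/p) = 1/64·6 + 1/4·2 + 1/64·6 + 1/32·5 + 1/8·3 + 1/8·3 + 1/8·3 + 1/8·3 + 1/16·4 + 1/8·3 = 2.96875 bits.

2.96875 bits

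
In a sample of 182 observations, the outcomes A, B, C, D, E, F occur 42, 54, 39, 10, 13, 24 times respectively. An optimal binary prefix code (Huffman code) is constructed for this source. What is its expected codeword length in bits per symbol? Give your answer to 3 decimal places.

Probabilities are the counts divided by 182.
Repeatedly combine the two least-probable nodes; the expected code length is the sum of the merged weights.
merge 5/91 + 1/14 → 23/182
merge 23/182 + 12/91 → 47/182
merge 3/14 + 3/13 → 81/182
merge 47/182 + 27/91 → 101/182
merge 81/182 + 101/182 → 1
L = 23/182 + 47/182 + 81/182 + 101/182 + 1 = 31/13 ≈ 2.385 bits/symbol.

2.385 bits/symbol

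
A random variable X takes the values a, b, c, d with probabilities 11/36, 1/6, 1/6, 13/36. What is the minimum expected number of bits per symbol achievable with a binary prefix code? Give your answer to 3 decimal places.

Repeatedly combine the two least-probable nodes; the expected code length is the sum of the merged weights.
merge 1/6 + 1/6 → 1/3
merge 11/36 + 1/3 → 23/36
merge 13/36 + 23/36 → 1
L = 1/3 + 23/36 + 1 = 71/36 ≈ 1.972 bits/symbol.

1.972 bits/symbol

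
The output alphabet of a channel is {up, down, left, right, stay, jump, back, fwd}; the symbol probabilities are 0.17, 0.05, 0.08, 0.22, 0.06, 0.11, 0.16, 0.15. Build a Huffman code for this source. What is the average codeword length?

Repeatedly combine the two least-probable nodes; the expected code length is the sum of the merged weights.
merge 1/20 + 3/50 → 11/100
merge 2/25 + 11/100 → 19/100
merge 11/100 + 3/20 → 13/50
merge 4/25 + 17/100 → 33/100
merge 19/100 + 11/50 → 41/100
merge 13/50 + 33/100 → 59/100
merge 41/100 + 59/100 → 1
L = 11/100 + 19/100 + 13/50 + 33/100 + 41/100 + 59/100 + 1 = 289/100 = 2.89 bits/symbol.

2.89 bits/symbol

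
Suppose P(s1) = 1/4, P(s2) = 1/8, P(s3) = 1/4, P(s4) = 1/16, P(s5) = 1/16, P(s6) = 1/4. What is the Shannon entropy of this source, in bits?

2.375 bits

Each probability is a power of 1/2, so log₂(1/p) is an integer.
H = Σ p·log₂(1/p) = 1/4·2 + 1/8·3 + 1/4·2 + 1/16·4 + 1/16·4 + 1/4·2 = 2.375 bits.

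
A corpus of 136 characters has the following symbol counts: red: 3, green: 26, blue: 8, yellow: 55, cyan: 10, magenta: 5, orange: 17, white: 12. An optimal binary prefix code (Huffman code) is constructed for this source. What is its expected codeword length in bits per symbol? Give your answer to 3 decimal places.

2.529 bits/symbol

Probabilities are the counts divided by 136.
Repeatedly combine the two least-probable nodes; the expected code length is the sum of the merged weights.
merge 3/136 + 5/136 → 1/17
merge 1/17 + 1/17 → 2/17
merge 5/68 + 3/34 → 11/68
merge 2/17 + 1/8 → 33/136
merge 11/68 + 13/68 → 6/17
merge 33/136 + 6/17 → 81/136
merge 55/136 + 81/136 → 1
L = 1/17 + 2/17 + 11/68 + 33/136 + 6/17 + 81/136 + 1 = 43/17 ≈ 2.529 bits/symbol.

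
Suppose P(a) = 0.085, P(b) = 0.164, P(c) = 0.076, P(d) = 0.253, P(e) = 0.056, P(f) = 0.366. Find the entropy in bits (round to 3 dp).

2.278 bits

H = −Σ pᵢ log₂ pᵢ.
−0.085·log₂(0.085) = 0.3023
−0.164·log₂(0.164) = 0.4278
−0.076·log₂(0.076) = 0.2826
−0.253·log₂(0.253) = 0.5016
−0.056·log₂(0.056) = 0.2329
−0.366·log₂(0.366) = 0.5307
Sum ≈ 2.2778 → 2.278 bits.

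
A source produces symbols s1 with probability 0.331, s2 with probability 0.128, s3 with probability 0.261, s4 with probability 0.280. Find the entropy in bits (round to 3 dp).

H = −Σ pᵢ log₂ pᵢ.
−0.331·log₂(0.331) = 0.5280
−0.128·log₂(0.128) = 0.3796
−0.261·log₂(0.261) = 0.5058
−0.280·log₂(0.280) = 0.5142
Sum ≈ 1.9276 → 1.928 bits.

1.928 bits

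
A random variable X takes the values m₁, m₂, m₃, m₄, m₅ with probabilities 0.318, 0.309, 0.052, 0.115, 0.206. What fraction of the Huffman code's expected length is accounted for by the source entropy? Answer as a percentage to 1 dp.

96.9%

Entropy H = −Σ p log₂ p ≈ 2.0993 bits.
Huffman merges: 13/250+23/200→167/1000; 167/1000+103/500→373/1000; 309/1000+159/500→627/1000; 373/1000+627/1000→1. L = 2167/1000 ≈ 2.1670.
Efficiency = H/L = 2.0993/2.1670 = 96.9%.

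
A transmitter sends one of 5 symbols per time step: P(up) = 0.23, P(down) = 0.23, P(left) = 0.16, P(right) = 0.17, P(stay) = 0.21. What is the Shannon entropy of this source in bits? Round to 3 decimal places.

H = −Σ pᵢ log₂ pᵢ.
−0.23·log₂(0.23) = 0.4877
−0.23·log₂(0.23) = 0.4877
−0.16·log₂(0.16) = 0.4230
−0.17·log₂(0.17) = 0.4346
−0.21·log₂(0.21) = 0.4728
Sum ≈ 2.3058 → 2.306 bits.

2.306 bits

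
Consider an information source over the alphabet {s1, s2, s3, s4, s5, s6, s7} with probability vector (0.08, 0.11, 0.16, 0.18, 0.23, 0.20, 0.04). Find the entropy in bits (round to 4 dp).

2.6479 bits

H = −Σ pᵢ log₂ pᵢ.
−0.08·log₂(0.08) = 0.2915
−0.11·log₂(0.11) = 0.3503
−0.16·log₂(0.16) = 0.4230
−0.18·log₂(0.18) = 0.4453
−0.23·log₂(0.23) = 0.4877
−0.20·log₂(0.20) = 0.4644
−0.04·log₂(0.04) = 0.1858
Sum ≈ 2.6479 → 2.6479 bits.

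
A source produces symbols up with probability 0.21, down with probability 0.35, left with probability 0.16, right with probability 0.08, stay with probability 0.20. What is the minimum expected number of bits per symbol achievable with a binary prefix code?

2.24 bits/symbol

Repeatedly combine the two least-probable nodes; the expected code length is the sum of the merged weights.
merge 2/25 + 4/25 → 6/25
merge 1/5 + 21/100 → 41/100
merge 6/25 + 7/20 → 59/100
merge 41/100 + 59/100 → 1
L = 6/25 + 41/100 + 59/100 + 1 = 56/25 = 2.24 bits/symbol.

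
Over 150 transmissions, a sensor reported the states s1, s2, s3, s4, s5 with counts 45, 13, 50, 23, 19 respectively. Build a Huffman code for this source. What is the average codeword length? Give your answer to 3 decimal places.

Probabilities are the counts divided by 150.
Repeatedly combine the two least-probable nodes; the expected code length is the sum of the merged weights.
merge 13/150 + 19/150 → 16/75
merge 23/150 + 16/75 → 11/30
merge 3/10 + 1/3 → 19/30
merge 11/30 + 19/30 → 1
L = 16/75 + 11/30 + 19/30 + 1 = 166/75 ≈ 2.213 bits/symbol.

2.213 bits/symbol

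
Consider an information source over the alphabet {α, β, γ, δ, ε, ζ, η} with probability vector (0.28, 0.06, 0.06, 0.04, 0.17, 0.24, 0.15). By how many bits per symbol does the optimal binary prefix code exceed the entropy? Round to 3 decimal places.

0.044 bits

Entropy H = −Σ p log₂ p ≈ 2.5263 bits.
Huffman merges: 1/25+3/50→1/10; 3/50+1/10→4/25; 3/20+4/25→31/100; 17/100+6/25→41/100; 7/25+31/100→59/100; 41/100+59/100→1. L = 257/100 ≈ 2.5700.
L − H = 2.5700 − 2.5263 = 0.044 bits.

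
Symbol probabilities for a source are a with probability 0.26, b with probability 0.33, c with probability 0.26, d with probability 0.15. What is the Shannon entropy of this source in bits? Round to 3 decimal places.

1.949 bits

H = −Σ pᵢ log₂ pᵢ.
−0.26·log₂(0.26) = 0.5053
−0.33·log₂(0.33) = 0.5278
−0.26·log₂(0.26) = 0.5053
−0.15·log₂(0.15) = 0.4105
Sum ≈ 1.9489 → 1.949 bits.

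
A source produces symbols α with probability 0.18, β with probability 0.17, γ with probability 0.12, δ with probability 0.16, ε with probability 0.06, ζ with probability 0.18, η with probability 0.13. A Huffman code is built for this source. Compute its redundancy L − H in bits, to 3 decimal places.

0.079 bits

Entropy H = −Σ p log₂ p ≈ 2.7415 bits.
Huffman merges: 3/50+3/25→9/50; 13/100+4/25→29/100; 17/100+9/50→7/20; 9/50+9/50→9/25; 29/100+7/20→16/25; 9/25+16/25→1. L = 141/50 ≈ 2.8200.
L − H = 2.8200 − 2.7415 = 0.079 bits.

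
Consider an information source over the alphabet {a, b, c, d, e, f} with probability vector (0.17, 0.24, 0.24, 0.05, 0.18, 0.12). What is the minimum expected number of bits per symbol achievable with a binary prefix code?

Repeatedly combine the two least-probable nodes; the expected code length is the sum of the merged weights.
merge 1/20 + 3/25 → 17/100
merge 17/100 + 17/100 → 17/50
merge 9/50 + 6/25 → 21/50
merge 6/25 + 17/50 → 29/50
merge 21/50 + 29/50 → 1
L = 17/100 + 17/50 + 21/50 + 29/50 + 1 = 251/100 = 2.51 bits/symbol.

2.51 bits/symbol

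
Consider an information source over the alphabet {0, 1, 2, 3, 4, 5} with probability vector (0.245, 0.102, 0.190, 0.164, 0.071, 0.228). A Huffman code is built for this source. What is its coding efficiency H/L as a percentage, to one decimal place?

98.5%

Entropy H = −Σ p log₂ p ≈ 2.4733 bits.
Huffman merges: 71/1000+51/500→173/1000; 41/250+173/1000→337/1000; 19/100+57/250→209/500; 49/200+337/1000→291/500; 209/500+291/500→1. L = 251/100 ≈ 2.5100.
Efficiency = H/L = 2.4733/2.5100 = 98.5%.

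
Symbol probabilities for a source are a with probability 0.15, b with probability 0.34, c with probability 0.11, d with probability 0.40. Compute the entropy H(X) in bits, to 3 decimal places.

1.819 bits

H = −Σ pᵢ log₂ pᵢ.
−0.15·log₂(0.15) = 0.4105
−0.34·log₂(0.34) = 0.5292
−0.11·log₂(0.11) = 0.3503
−0.40·log₂(0.40) = 0.5288
Sum ≈ 1.8188 → 1.819 bits.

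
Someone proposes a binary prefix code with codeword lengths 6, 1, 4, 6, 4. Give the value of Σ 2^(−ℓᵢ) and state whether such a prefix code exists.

0.65625; yes

With common denominator 2^6 = 64: Σ 2^(−ℓᵢ) = 1/64 + 32/64 + 4/64 + 1/64 + 4/64 = 42/64 = 0.65625.
Kraft's inequality requires Σ ≤ 1; here Σ = 0.65625 ≤ 1, so such a prefix code exists.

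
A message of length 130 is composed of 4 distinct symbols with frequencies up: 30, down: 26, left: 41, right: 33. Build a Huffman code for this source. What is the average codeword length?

Probabilities are the counts divided by 130.
Repeatedly combine the two least-probable nodes; the expected code length is the sum of the merged weights.
merge 1/5 + 3/13 → 28/65
merge 33/130 + 41/130 → 37/65
merge 28/65 + 37/65 → 1
L = 28/65 + 37/65 + 1 = 2 bits/symbol.

2 bits/symbol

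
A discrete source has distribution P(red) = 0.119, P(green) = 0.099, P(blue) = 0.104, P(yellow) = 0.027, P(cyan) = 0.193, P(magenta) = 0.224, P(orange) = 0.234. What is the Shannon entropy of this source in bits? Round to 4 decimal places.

H = −Σ pᵢ log₂ pᵢ.
−0.119·log₂(0.119) = 0.3654
−0.099·log₂(0.099) = 0.3303
−0.104·log₂(0.104) = 0.3396
−0.027·log₂(0.027) = 0.1407
−0.193·log₂(0.193) = 0.4581
−0.224·log₂(0.224) = 0.4835
−0.234·log₂(0.234) = 0.4903
Sum ≈ 2.6079 → 2.6079 bits.

2.6079 bits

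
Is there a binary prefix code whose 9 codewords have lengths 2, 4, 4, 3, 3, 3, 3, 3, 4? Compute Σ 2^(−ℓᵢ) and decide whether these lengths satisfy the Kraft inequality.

With common denominator 2^4 = 16: Σ 2^(−ℓᵢ) = 4/16 + 1/16 + 1/16 + 2/16 + 2/16 + 2/16 + 2/16 + 2/16 + 1/16 = 17/16 = 1.0625.
Kraft's inequality requires Σ ≤ 1; here Σ = 1.0625 > 1, so no such prefix code exists.

1.0625; no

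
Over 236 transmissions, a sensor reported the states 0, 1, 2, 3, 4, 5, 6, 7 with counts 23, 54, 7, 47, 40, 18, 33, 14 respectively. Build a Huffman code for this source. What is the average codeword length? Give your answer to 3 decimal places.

Probabilities are the counts divided by 236.
Repeatedly combine the two least-probable nodes; the expected code length is the sum of the merged weights.
merge 7/236 + 7/118 → 21/236
merge 9/118 + 21/236 → 39/236
merge 23/236 + 33/236 → 14/59
merge 39/236 + 10/59 → 79/236
merge 47/236 + 27/118 → 101/236
merge 14/59 + 79/236 → 135/236
merge 101/236 + 135/236 → 1
L = 21/236 + 39/236 + 14/59 + 79/236 + 101/236 + 135/236 + 1 = 667/236 ≈ 2.826 bits/symbol.

2.826 bits/symbol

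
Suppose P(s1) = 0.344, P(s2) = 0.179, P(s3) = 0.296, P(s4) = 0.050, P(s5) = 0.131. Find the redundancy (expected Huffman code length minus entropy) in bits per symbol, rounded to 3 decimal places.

0.087 bits

Entropy H = −Σ p log₂ p ≈ 2.0940 bits.
Huffman merges: 1/20+131/1000→181/1000; 179/1000+181/1000→9/25; 37/125+43/125→16/25; 9/25+16/25→1. L = 2181/1000 ≈ 2.1810.
L − H = 2.1810 − 2.0940 = 0.087 bits.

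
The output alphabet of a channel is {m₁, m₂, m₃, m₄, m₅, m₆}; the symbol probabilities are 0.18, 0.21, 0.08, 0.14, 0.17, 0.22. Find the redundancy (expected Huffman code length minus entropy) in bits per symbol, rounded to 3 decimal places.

Entropy H = −Σ p log₂ p ≈ 2.5219 bits.
Huffman merges: 2/25+7/50→11/50; 17/100+9/50→7/20; 21/100+11/50→43/100; 11/50+7/20→57/100; 43/100+57/100→1. L = 257/100 ≈ 2.5700.
L − H = 2.5700 − 2.5219 = 0.048 bits.

0.048 bits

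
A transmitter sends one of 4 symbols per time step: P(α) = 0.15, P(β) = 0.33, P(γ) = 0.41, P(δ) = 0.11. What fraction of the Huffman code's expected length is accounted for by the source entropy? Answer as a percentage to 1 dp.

Entropy H = −Σ p log₂ p ≈ 1.8160 bits.
Huffman merges: 11/100+3/20→13/50; 13/50+33/100→59/100; 41/100+59/100→1. L = 37/20 ≈ 1.8500.
Efficiency = H/L = 1.8160/1.8500 = 98.2%.

98.2%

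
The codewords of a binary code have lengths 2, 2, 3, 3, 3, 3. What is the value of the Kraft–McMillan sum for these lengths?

1

With common denominator 2^3 = 8: Σ 2^(−ℓᵢ) = 2/8 + 2/8 + 1/8 + 1/8 + 1/8 + 1/8 = 8/8 = 1.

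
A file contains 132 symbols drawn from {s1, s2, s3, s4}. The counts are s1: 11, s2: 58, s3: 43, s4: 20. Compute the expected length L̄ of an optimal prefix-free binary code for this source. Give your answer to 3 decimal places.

1.795 bits/symbol

Probabilities are the counts divided by 132.
Repeatedly combine the two least-probable nodes; the expected code length is the sum of the merged weights.
merge 1/12 + 5/33 → 31/132
merge 31/132 + 43/132 → 37/66
merge 29/66 + 37/66 → 1
L = 31/132 + 37/66 + 1 = 79/44 ≈ 1.795 bits/symbol.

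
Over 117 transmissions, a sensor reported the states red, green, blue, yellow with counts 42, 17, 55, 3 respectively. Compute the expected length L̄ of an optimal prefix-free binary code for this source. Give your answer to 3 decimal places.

Probabilities are the counts divided by 117.
Repeatedly combine the two least-probable nodes; the expected code length is the sum of the merged weights.
merge 1/39 + 17/117 → 20/117
merge 20/117 + 14/39 → 62/117
merge 55/117 + 62/117 → 1
L = 20/117 + 62/117 + 1 = 199/117 ≈ 1.701 bits/symbol.

1.701 bits/symbol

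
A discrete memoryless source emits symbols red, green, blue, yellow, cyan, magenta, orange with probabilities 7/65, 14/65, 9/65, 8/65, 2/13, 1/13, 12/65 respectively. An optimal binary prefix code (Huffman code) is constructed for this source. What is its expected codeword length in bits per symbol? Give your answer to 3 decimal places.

2.785 bits/symbol

Repeatedly combine the two least-probable nodes; the expected code length is the sum of the merged weights.
merge 1/13 + 7/65 → 12/65
merge 8/65 + 9/65 → 17/65
merge 2/13 + 12/65 → 22/65
merge 12/65 + 14/65 → 2/5
merge 17/65 + 22/65 → 3/5
merge 2/5 + 3/5 → 1
L = 12/65 + 17/65 + 22/65 + 2/5 + 3/5 + 1 = 181/65 ≈ 2.785 bits/symbol.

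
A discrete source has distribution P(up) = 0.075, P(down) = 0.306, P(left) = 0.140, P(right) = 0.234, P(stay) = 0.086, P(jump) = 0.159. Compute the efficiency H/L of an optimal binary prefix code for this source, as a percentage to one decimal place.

Entropy H = −Σ p log₂ p ≈ 2.4167 bits.
Huffman merges: 3/40+43/500→161/1000; 7/50+159/1000→299/1000; 161/1000+117/500→79/200; 299/1000+153/500→121/200; 79/200+121/200→1. L = 123/50 ≈ 2.4600.
Efficiency = H/L = 2.4167/2.4600 = 98.2%.

98.2%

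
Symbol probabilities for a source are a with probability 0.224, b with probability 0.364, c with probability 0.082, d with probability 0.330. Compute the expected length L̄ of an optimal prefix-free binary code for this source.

1.942 bits/symbol

Repeatedly combine the two least-probable nodes; the expected code length is the sum of the merged weights.
merge 41/500 + 28/125 → 153/500
merge 153/500 + 33/100 → 159/250
merge 91/250 + 159/250 → 1
L = 153/500 + 159/250 + 1 = 971/500 = 1.942 bits/symbol.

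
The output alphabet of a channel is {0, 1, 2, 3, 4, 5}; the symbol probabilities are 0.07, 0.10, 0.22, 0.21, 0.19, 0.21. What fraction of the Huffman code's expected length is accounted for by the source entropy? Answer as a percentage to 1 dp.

Entropy H = −Σ p log₂ p ≈ 2.4822 bits.
Huffman merges: 7/100+1/10→17/100; 17/100+19/100→9/25; 21/100+21/100→21/50; 11/50+9/25→29/50; 21/50+29/50→1. L = 253/100 ≈ 2.5300.
Efficiency = H/L = 2.4822/2.5300 = 98.1%.

98.1%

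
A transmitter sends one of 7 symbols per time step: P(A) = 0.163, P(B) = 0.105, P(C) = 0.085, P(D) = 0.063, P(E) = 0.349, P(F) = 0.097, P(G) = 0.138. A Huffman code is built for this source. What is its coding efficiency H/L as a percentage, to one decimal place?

Entropy H = −Σ p log₂ p ≈ 2.5724 bits.
Huffman merges: 63/1000+17/200→37/250; 97/1000+21/200→101/500; 69/500+37/250→143/500; 163/1000+101/500→73/200; 143/500+349/1000→127/200; 73/200+127/200→1. L = 659/250 ≈ 2.6360.
Efficiency = H/L = 2.5724/2.6360 = 97.6%.

97.6%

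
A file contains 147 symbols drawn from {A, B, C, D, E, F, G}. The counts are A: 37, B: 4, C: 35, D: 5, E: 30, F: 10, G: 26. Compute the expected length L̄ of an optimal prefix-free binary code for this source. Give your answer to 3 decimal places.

Probabilities are the counts divided by 147.
Repeatedly combine the two least-probable nodes; the expected code length is the sum of the merged weights.
merge 4/147 + 5/147 → 3/49
merge 3/49 + 10/147 → 19/147
merge 19/147 + 26/147 → 15/49
merge 10/49 + 5/21 → 65/147
merge 37/147 + 15/49 → 82/147
merge 65/147 + 82/147 → 1
L = 3/49 + 19/147 + 15/49 + 65/147 + 82/147 + 1 = 367/147 ≈ 2.497 bits/symbol.

2.497 bits/symbol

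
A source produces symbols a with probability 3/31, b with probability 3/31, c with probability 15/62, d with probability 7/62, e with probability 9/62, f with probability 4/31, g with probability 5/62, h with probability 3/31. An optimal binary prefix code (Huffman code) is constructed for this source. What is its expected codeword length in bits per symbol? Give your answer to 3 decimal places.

Repeatedly combine the two least-probable nodes; the expected code length is the sum of the merged weights.
merge 5/62 + 3/31 → 11/62
merge 3/31 + 3/31 → 6/31
merge 7/62 + 4/31 → 15/62
merge 9/62 + 11/62 → 10/31
merge 6/31 + 15/62 → 27/62
merge 15/62 + 10/31 → 35/62
merge 27/62 + 35/62 → 1
L = 11/62 + 6/31 + 15/62 + 10/31 + 27/62 + 35/62 + 1 = 91/31 ≈ 2.935 bits/symbol.

2.935 bits/symbol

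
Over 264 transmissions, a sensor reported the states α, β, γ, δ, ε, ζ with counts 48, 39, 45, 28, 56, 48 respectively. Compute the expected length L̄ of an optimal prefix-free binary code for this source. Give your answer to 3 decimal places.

Probabilities are the counts divided by 264.
Repeatedly combine the two least-probable nodes; the expected code length is the sum of the merged weights.
merge 7/66 + 13/88 → 67/264
merge 15/88 + 2/11 → 31/88
merge 2/11 + 7/33 → 13/33
merge 67/264 + 31/88 → 20/33
merge 13/33 + 20/33 → 1
L = 67/264 + 31/88 + 13/33 + 20/33 + 1 = 86/33 ≈ 2.606 bits/symbol.

2.606 bits/symbol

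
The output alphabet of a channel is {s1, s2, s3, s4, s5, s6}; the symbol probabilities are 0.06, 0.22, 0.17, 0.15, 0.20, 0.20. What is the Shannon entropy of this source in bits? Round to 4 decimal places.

H = −Σ pᵢ log₂ pᵢ.
−0.06·log₂(0.06) = 0.2435
−0.22·log₂(0.22) = 0.4806
−0.17·log₂(0.17) = 0.4346
−0.15·log₂(0.15) = 0.4105
−0.20·log₂(0.20) = 0.4644
−0.20·log₂(0.20) = 0.4644
Sum ≈ 2.4980 → 2.4980 bits.

2.4980 bits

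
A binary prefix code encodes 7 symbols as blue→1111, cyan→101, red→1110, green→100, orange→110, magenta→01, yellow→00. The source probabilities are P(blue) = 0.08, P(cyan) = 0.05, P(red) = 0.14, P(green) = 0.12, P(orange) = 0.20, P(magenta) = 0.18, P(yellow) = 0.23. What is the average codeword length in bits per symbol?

2.81 bits/symbol

L̄ = Σ pᵢ·ℓᵢ = 0.08·4 + 0.05·3 + 0.14·4 + 0.12·3 + 0.20·3 + 0.18·2 + 0.23·2 = 2.81 bits/symbol.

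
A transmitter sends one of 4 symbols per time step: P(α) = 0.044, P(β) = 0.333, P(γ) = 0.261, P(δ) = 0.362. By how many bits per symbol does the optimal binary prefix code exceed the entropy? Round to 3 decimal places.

Entropy H = −Σ p log₂ p ≈ 1.7630 bits.
Huffman merges: 11/250+261/1000→61/200; 61/200+333/1000→319/500; 181/500+319/500→1. L = 1943/1000 ≈ 1.9430.
L − H = 1.9430 − 1.7630 = 0.180 bits.

0.180 bits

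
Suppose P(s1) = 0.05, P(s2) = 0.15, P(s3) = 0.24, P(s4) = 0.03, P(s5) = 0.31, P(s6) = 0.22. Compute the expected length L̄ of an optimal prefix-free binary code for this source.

2.31 bits/symbol

Repeatedly combine the two least-probable nodes; the expected code length is the sum of the merged weights.
merge 3/100 + 1/20 → 2/25
merge 2/25 + 3/20 → 23/100
merge 11/50 + 23/100 → 9/20
merge 6/25 + 31/100 → 11/20
merge 9/20 + 11/20 → 1
L = 2/25 + 23/100 + 9/20 + 11/20 + 1 = 231/100 = 2.31 bits/symbol.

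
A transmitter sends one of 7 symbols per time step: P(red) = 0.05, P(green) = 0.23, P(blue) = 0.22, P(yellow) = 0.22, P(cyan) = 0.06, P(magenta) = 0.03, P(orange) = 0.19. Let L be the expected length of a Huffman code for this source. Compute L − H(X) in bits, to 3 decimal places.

Entropy H = −Σ p log₂ p ≈ 2.5154 bits.
Huffman merges: 3/100+1/20→2/25; 3/50+2/25→7/50; 7/50+19/100→33/100; 11/50+11/50→11/25; 23/100+33/100→14/25; 11/25+14/25→1. L = 51/20 ≈ 2.5500.
L − H = 2.5500 − 2.5154 = 0.035 bits.

0.035 bits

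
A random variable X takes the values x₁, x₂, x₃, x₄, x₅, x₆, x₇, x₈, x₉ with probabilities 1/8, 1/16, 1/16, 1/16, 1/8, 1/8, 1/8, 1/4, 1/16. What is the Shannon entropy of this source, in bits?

3 bits

Each probability is a power of 1/2, so log₂(1/p) is an integer.
H = Σ p·log₂(1/p) = 1/8·3 + 1/16·4 + 1/16·4 + 1/16·4 + 1/8·3 + 1/8·3 + 1/8·3 + 1/4·2 + 1/16·4 = 3 bits.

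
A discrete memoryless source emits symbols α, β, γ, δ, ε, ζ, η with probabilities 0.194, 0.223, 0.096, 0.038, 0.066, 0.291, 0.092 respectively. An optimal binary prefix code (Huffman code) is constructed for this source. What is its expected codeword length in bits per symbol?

Repeatedly combine the two least-probable nodes; the expected code length is the sum of the merged weights.
merge 19/500 + 33/500 → 13/125
merge 23/250 + 12/125 → 47/250
merge 13/125 + 47/250 → 73/250
merge 97/500 + 223/1000 → 417/1000
merge 291/1000 + 73/250 → 583/1000
merge 417/1000 + 583/1000 → 1
L = 13/125 + 47/250 + 73/250 + 417/1000 + 583/1000 + 1 = 323/125 = 2.584 bits/symbol.

2.584 bits/symbol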